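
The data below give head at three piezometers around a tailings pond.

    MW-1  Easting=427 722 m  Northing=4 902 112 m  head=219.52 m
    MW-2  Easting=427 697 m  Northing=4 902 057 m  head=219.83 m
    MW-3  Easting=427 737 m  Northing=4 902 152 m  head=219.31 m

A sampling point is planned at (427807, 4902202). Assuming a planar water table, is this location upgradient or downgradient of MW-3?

With h = a·x + b·y + c and MW-1 as origin, the differences give:
  (-25)·a + (-55)·b = +0.31
  15·a + 40·b = -0.21
Eliminate b (×40 and ×(-55), subtract): -175·a = 0.850 → a = ∂h/∂x = -0.004857
Back-substitute: b = ∂h/∂y = -0.003429.
Head at (427807, 4902202) = 219.52 + (-0.004857)·(85) + (-0.003429)·(90) = 218.80 m.
That is lower than the 219.31 m at MW-3, so the point is downgradient.

downgradient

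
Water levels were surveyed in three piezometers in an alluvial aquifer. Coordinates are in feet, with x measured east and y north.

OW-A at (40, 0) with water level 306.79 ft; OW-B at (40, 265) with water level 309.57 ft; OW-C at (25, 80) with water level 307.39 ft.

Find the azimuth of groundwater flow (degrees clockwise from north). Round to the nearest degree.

237°

Taking OW-A as reference: OW-B−OW-A = (0, 265, +2.78); OW-C−OW-A = (-15, 80, +0.60).
Solve a·Δx + b·Δy = Δh: det = 0·80 − (-15)·265 = 3975.
∂h/∂x = [(+2.78)·80 − (+0.60)·265] / 3975 = +0.01595
∂h/∂y = [0·(+0.60) − (-15)·(+2.78)] / 3975 = +0.01049
Flow direction (−∇h) has components (-0.01595 E, -0.01049 N).
Azimuth = atan2(E, N) = atan2(-0.01595, -0.01049) = 236.7° ≈ 237°.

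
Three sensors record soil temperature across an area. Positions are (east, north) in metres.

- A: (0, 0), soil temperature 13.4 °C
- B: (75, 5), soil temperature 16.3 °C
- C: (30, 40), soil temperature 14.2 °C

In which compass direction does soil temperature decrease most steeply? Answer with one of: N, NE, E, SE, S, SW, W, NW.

W

With T = a·x + b·y + c and A as origin, the differences give:
  75·a + 5·b = +2.9
  30·a + 40·b = +0.8
Eliminate b (×40 and ×5, subtract): 2850·a = 112.00 → a = ∂T/∂x = +0.03930
Back-substitute: b = ∂T/∂y = -0.009474.
Steepest decrease is along −∇f = (-0.03930 E, +0.009474 N) → west.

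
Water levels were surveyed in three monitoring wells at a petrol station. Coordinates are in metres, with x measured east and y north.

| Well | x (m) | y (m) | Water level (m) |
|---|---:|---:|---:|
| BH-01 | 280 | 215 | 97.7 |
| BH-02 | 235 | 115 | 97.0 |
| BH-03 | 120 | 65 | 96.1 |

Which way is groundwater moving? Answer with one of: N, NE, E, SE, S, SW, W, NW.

SW

Three-point gradient (reference BH-01): Δ to BH-02 = (-45, -100, -0.7), Δ to BH-03 = (-160, -150, -1.6).
∂h/∂x = +0.005946, ∂h/∂y = +0.004324 (det = -9250).
Flow = −∇h = (-0.005946 east, -0.004324 north), which points southwest.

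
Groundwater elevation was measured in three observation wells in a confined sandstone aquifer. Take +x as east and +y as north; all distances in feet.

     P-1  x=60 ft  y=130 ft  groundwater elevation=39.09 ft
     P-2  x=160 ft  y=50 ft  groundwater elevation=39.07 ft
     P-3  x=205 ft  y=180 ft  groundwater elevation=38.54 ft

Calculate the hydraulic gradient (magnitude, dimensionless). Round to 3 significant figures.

0.00415

With h = a·x + b·y + c and P-1 as origin, the differences give:
  100·a + (-80)·b = -0.02
  145·a + 50·b = -0.55
Eliminate b (×50 and ×(-80), subtract): 16600·a = -45.000 → a = ∂h/∂x = -0.002711
Back-substitute: b = ∂h/∂y = -0.003139.
|∇h| = √(-0.002711² + -0.003139²) = 0.004148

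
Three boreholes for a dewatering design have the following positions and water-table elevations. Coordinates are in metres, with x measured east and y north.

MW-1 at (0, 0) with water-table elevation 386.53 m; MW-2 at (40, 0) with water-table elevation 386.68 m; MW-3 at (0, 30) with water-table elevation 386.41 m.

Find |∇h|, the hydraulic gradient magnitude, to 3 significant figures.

∂h/∂x = (386.68 − 386.53) / (40 − 0) = +0.003750
∂h/∂y = (386.41 − 386.53) / (30 − 0) = -0.004000
|∇h| = √(0.003750² + -0.004000²) = 0.005483

0.00548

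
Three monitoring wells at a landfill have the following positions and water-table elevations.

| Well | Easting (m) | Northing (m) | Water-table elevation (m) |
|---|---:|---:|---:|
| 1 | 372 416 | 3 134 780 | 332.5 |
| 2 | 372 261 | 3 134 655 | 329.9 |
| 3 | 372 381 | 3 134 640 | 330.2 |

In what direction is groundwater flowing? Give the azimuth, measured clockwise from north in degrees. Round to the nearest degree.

196°

Taking 1 as reference: 2−1 = (-155, -125, -2.6); 3−1 = (-35, -140, -2.3).
Determinant of the coordinate differences = (-155)·(-140) − (-35)·(-125) = 17325.
∂h/∂x = [(-2.6)·(-140) − (-2.3)·(-125)] / 17325 = +0.004416
∂h/∂y = [(-155)·(-2.3) − (-35)·(-2.6)] / 17325 = +0.01532
Flow direction (−∇h) has components (-0.004416 E, -0.01532 N).
Azimuth = atan2(E, N) = atan2(-0.004416, -0.01532) = 196.1° ≈ 196°.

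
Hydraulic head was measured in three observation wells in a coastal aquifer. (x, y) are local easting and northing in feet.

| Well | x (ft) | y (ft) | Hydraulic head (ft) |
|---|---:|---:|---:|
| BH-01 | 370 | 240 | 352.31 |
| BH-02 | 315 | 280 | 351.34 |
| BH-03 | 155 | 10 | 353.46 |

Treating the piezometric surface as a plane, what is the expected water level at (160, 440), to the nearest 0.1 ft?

With h = a·x + b·y + c and BH-01 as origin, the differences give:
  (-55)·a + 40·b = -0.97
  (-215)·a + (-230)·b = +1.15
Eliminate b (×(-230) and ×40, subtract): 21250·a = 177.100 → a = ∂h/∂x = +0.008334
Back-substitute: b = ∂h/∂y = -0.01279.
h(160, 440) = 352.31 + (+0.008334)·(-210) + (-0.01279)·(200) = 352.31 -1.750 -2.558 = 348.002 ft.

348.0 ft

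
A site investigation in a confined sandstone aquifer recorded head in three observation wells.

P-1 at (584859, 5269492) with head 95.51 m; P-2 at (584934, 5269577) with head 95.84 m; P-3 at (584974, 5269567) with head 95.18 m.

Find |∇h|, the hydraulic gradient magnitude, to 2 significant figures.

Differences from P-1: to P-2 (Δx, Δy, Δh) = (75, 85, +0.33); to P-3 = (115, 75, -0.33).
Solve a·Δx + b·Δy = Δh: det = 75·75 − 115·85 = -4150.
∂h/∂x = [(+0.33)·75 − (-0.33)·85] / -4150 = -0.01272
∂h/∂y = [75·(-0.33) − 115·(+0.33)] / -4150 = +0.01511
|∇h| = √(-0.01272² + 0.01511²) = 0.01975

0.020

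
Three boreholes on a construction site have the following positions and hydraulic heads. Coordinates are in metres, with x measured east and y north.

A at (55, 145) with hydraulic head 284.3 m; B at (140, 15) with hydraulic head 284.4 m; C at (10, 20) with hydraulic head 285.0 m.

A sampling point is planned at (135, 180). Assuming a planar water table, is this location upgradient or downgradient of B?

downgradient

Taking A as reference: B−A = (85, -130, +0.1); C−A = (-45, -125, +0.7).
Solve a·Δx + b·Δy = Δh: det = 85·(-125) − (-45)·(-130) = -16475.
∂h/∂x = [(+0.1)·(-125) − (+0.7)·(-130)] / -16475 = -0.004765
∂h/∂y = [85·(+0.7) − (-45)·(+0.1)] / -16475 = -0.003885
Head at (135, 180) = 284.3 + (-0.004765)·(80) + (-0.003885)·(35) = 283.78 m.
That is lower than the 284.4 m at B, so the point is downgradient.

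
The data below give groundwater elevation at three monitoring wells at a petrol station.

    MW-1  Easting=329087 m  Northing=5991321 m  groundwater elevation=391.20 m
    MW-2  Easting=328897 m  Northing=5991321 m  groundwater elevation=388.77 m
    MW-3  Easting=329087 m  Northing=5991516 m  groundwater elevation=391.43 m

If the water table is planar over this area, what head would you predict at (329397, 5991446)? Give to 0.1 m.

395.3 m

∂h/∂x = (388.77 − 391.20) / (328897 − 329087) = +0.01279
∂h/∂y = (391.43 − 391.20) / (5991516 − 5991321) = +0.001179
h(329397, 5991446) = 391.20 + (+0.01279)·(310) + (+0.001179)·(125) = 391.20 +3.965 +0.147 = 395.312 m.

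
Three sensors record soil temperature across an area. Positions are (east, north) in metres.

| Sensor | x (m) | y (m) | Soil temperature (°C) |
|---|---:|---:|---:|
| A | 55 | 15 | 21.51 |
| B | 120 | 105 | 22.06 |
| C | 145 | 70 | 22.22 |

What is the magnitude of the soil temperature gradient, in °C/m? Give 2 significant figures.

Taking A as reference: B−A = (65, 90, +0.55); C−A = (90, 55, +0.71).
Determinant of the coordinate differences = 65·55 − 90·90 = -4525.
∂T/∂x = [(+0.55)·55 − (+0.71)·90] / -4525 = +0.007436
∂T/∂y = [65·(+0.71) − 90·(+0.55)] / -4525 = +0.0007403
|∇f| = √(0.007436² + 0.0007403²) = 0.007473 °C/m

0.0075 °C/m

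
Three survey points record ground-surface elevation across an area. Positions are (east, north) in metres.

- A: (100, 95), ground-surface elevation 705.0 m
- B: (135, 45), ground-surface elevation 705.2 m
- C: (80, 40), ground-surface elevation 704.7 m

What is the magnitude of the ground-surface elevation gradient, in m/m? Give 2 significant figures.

0.0092 m/m

Differences from A: to B (Δx, Δy, Δh) = (35, -50, +0.2); to C = (-20, -55, -0.3).
Determinant of the coordinate differences = 35·(-55) − (-20)·(-50) = -2925.
∂z/∂x = [(+0.2)·(-55) − (-0.3)·(-50)] / -2925 = +0.008889
∂z/∂y = [35·(-0.3) − (-20)·(+0.2)] / -2925 = +0.002222
|∇f| = √(0.008889² + 0.002222²) = 0.009163 m/m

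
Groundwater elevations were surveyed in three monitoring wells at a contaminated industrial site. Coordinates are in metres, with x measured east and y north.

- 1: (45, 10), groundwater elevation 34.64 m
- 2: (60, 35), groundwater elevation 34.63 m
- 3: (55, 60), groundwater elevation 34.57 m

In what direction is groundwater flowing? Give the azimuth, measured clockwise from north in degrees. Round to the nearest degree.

307°

Differences from 1: to 2 (Δx, Δy, Δh) = (15, 25, -0.01); to 3 = (10, 50, -0.07).
Determinant of the coordinate differences = 15·50 − 10·25 = 500.
∂h/∂x = [(-0.01)·50 − (-0.07)·25] / 500 = +0.002500
∂h/∂y = [15·(-0.07) − 10·(-0.01)] / 500 = -0.001900
Flow direction (−∇h) has components (-0.002500 E, +0.001900 N).
Azimuth = atan2(E, N) = atan2(-0.002500, +0.001900) = 307.2° ≈ 307°.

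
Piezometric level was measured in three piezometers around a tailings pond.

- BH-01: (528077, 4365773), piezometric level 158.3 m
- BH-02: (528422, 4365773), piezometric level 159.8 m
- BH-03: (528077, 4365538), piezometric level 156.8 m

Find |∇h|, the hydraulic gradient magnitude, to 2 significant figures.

0.0077

∂h/∂x = (159.8 − 158.3) / (528422 − 528077) = +0.004348
∂h/∂y = (156.8 − 158.3) / (4365538 − 4365773) = +0.006383
|∇h| = √(0.004348² + 0.006383²) = 0.007723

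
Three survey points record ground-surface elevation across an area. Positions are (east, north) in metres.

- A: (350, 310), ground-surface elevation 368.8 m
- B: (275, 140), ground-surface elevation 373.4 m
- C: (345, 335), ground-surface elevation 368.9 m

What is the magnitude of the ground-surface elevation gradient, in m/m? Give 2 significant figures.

Three-point gradient (reference A): Δ to B = (-75, -170, +4.6), Δ to C = (-5, 25, +0.1).
∂z/∂x = -0.04844, ∂z/∂y = -0.005688 (det = -2725).
|∇f| = √(-0.04844² + -0.005688²) = 0.04877 m/m

0.049 m/m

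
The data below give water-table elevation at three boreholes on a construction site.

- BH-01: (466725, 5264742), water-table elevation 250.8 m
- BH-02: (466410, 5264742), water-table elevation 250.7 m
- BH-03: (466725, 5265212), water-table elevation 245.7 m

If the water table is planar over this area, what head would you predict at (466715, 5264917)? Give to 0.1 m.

∂h/∂x = (250.7 − 250.8) / (466410 − 466725) = +0.0003175
∂h/∂y = (245.7 − 250.8) / (5265212 − 5264742) = -0.01085
h(466715, 5264917) = 250.8 + (+0.0003175)·(-10) + (-0.01085)·(175) = 250.8 -0.003 -1.899 = 248.898 m.

248.9 m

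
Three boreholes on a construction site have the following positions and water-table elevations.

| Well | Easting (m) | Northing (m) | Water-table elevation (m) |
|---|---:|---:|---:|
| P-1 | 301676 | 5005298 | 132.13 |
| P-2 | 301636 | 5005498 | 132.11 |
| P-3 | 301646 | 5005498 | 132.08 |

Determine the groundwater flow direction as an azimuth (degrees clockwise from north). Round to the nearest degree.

077°

Differences from P-1: to P-2 (Δx, Δy, Δh) = (-40, 200, -0.02); to P-3 = (-30, 200, -0.05).
Determinant of the coordinate differences = (-40)·200 − (-30)·200 = -2000.
∂h/∂x = [(-0.02)·200 − (-0.05)·200] / -2000 = -0.003000
∂h/∂y = [(-40)·(-0.05) − (-30)·(-0.02)] / -2000 = -0.0007000
Flow direction (−∇h) has components (+0.003000 E, +0.0007000 N).
Azimuth = atan2(E, N) = atan2(+0.003000, +0.0007000) = 76.9° ≈ 077°.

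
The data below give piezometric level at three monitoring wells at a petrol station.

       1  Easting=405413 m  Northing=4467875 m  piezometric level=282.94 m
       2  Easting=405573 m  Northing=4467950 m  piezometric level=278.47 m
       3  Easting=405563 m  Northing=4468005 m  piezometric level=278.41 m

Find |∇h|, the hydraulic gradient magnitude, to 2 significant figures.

Differences from 1: to 2 (Δx, Δy, Δh) = (160, 75, -4.47); to 3 = (150, 130, -4.53).
Determinant of the coordinate differences = 160·130 − 150·75 = 9550.
∂h/∂x = [(-4.47)·130 − (-4.53)·75] / 9550 = -0.02527
∂h/∂y = [160·(-4.53) − 150·(-4.47)] / 9550 = -0.005686
|∇h| = √(-0.02527² + -0.005686²) = 0.0259

0.026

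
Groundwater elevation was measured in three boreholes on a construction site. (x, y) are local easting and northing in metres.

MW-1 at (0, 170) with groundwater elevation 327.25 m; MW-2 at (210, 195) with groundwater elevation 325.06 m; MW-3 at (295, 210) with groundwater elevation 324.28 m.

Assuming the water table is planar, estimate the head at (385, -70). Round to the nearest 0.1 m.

Taking MW-1 as reference: MW-2−MW-1 = (210, 25, -2.19); MW-3−MW-1 = (295, 40, -2.97).
Determinant of the coordinate differences = 210·40 − 295·25 = 1025.
∂h/∂x = [(-2.19)·40 − (-2.97)·25] / 1025 = -0.01302
∂h/∂y = [210·(-2.97) − 295·(-2.19)] / 1025 = +0.02180
h(385, -70) = 327.25 + (-0.01302)·(385) + (+0.02180)·(-240) = 327.25 -5.014 -5.233 = 317.002 m.

317.0 m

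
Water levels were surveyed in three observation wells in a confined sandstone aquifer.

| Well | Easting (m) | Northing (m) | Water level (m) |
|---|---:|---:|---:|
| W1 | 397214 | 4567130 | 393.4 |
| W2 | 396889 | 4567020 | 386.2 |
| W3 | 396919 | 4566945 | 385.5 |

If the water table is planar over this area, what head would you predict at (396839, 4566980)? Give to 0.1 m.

384.7 m

Differences from W1: to W2 (Δx, Δy, Δh) = (-325, -110, -7.2); to W3 = (-295, -185, -7.9).
Solve a·Δx + b·Δy = Δh: det = (-325)·(-185) − (-295)·(-110) = 27675.
∂h/∂x = [(-7.2)·(-185) − (-7.9)·(-110)] / 27675 = +0.01673
∂h/∂y = [(-325)·(-7.9) − (-295)·(-7.2)] / 27675 = +0.01603
h(396839, 4566980) = 393.4 + (+0.01673)·(-375) + (+0.01603)·(-150) = 393.4 -6.274 -2.404 = 384.722 m.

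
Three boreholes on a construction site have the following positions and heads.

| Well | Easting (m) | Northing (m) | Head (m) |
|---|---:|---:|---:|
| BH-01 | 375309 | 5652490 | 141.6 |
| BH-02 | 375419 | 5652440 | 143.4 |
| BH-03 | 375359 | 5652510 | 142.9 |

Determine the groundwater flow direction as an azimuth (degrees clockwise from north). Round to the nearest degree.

242°

Differences from BH-01: to BH-02 (Δx, Δy, Δh) = (110, -50, +1.8); to BH-03 = (50, 20, +1.3).
Determinant of the coordinate differences = 110·20 − 50·(-50) = 4700.
∂h/∂x = [(+1.8)·20 − (+1.3)·(-50)] / 4700 = +0.02149
∂h/∂y = [110·(+1.3) − 50·(+1.8)] / 4700 = +0.01128
Flow direction (−∇h) has components (-0.02149 E, -0.01128 N).
Azimuth = atan2(E, N) = atan2(-0.02149, -0.01128) = 242.3° ≈ 242°.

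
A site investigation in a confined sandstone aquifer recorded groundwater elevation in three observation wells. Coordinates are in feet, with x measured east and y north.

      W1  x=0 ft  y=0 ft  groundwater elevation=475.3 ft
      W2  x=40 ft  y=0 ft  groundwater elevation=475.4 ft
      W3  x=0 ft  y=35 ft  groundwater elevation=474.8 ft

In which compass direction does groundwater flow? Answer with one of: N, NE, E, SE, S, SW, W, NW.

N

∂h/∂x = (475.4 − 475.3) / (40 − 0) = +0.002500
∂h/∂y = (474.8 − 475.3) / (35 − 0) = -0.01429
Flow = −∇h = (-0.002500 east, +0.01429 north), which points north.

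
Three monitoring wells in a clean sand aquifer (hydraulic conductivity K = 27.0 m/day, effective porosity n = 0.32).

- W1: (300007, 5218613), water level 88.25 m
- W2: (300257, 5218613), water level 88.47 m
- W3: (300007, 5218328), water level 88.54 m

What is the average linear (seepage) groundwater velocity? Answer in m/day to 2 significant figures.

0.11 m/day

∂h/∂x = (88.47 − 88.25) / (300257 − 300007) = +0.0008800
∂h/∂y = (88.54 − 88.25) / (5218328 − 5218613) = -0.001018
|∇h| = √(0.0008800² + -0.001018²) = 0.001346
Seepage velocity v = K·i/n = 27.0 × 0.001346 / 0.32 = 0.1136 m/day.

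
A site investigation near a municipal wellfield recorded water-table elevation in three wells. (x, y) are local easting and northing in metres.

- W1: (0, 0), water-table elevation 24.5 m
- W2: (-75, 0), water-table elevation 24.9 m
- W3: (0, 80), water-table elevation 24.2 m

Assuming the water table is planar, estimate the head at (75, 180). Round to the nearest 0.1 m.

23.4 m

∂h/∂x = (24.9 − 24.5) / (-75 − 0) = -0.005333
∂h/∂y = (24.2 − 24.5) / (80 − 0) = -0.003750
h(75, 180) = 24.5 + (-0.005333)·(75) + (-0.003750)·(180) = 24.5 -0.400 -0.675 = 23.425 m.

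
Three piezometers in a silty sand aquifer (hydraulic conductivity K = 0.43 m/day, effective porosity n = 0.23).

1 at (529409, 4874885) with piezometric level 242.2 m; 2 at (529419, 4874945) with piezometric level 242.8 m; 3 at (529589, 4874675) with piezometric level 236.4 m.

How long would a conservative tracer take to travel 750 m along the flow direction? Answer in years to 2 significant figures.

51 years

Taking 1 as reference: 2−1 = (10, 60, +0.6); 3−1 = (180, -210, -5.8).
Solve a·Δx + b·Δy = Δh: det = 10·(-210) − 180·60 = -12900.
∂h/∂x = [(+0.6)·(-210) − (-5.8)·60] / -12900 = -0.01721
∂h/∂y = [10·(-5.8) − 180·(+0.6)] / -12900 = +0.01287
|∇h| = √(-0.01721² + 0.01287²) = 0.02149
Seepage velocity v = K·i/n = 0.43 × 0.02149 / 0.23 = 0.04018 m/day.
t = 750 / 0.04018 = 1.867e+04 days = 51.1 years.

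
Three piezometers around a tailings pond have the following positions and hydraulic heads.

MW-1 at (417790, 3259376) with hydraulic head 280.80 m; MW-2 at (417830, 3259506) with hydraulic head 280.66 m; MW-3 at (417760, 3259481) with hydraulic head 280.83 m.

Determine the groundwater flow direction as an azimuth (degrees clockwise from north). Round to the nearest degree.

081°

With h = a·x + b·y + c and MW-1 as origin, the differences give:
  40·a + 130·b = -0.14
  (-30)·a + 105·b = +0.03
Eliminate b (×105 and ×130, subtract): 8100·a = -18.600 → a = ∂h/∂x = -0.002296
Back-substitute: b = ∂h/∂y = -0.0003704.
Flow direction (−∇h) has components (+0.002296 E, +0.0003704 N).
Azimuth = atan2(E, N) = atan2(+0.002296, +0.0003704) = 80.8° ≈ 081°.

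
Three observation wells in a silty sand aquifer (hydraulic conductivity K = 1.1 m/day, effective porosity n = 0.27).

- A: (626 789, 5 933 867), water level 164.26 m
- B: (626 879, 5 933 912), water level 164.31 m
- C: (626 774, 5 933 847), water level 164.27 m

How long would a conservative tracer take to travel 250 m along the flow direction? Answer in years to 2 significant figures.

86 years

Differences from A: to B (Δx, Δy, Δh) = (90, 45, +0.05); to C = (-15, -20, +0.01).
Solve a·Δx + b·Δy = Δh: det = 90·(-20) − (-15)·45 = -1125.
∂h/∂x = [(+0.05)·(-20) − (+0.01)·45] / -1125 = +0.001289
∂h/∂y = [90·(+0.01) − (-15)·(+0.05)] / -1125 = -0.001467
|∇h| = √(0.001289² + -0.001467²) = 0.001953
Seepage velocity v = K·i/n = 1.1 × 0.001953 / 0.27 = 0.007957 m/day.
t = 250 / 0.007957 = 3.142e+04 days = 86 years.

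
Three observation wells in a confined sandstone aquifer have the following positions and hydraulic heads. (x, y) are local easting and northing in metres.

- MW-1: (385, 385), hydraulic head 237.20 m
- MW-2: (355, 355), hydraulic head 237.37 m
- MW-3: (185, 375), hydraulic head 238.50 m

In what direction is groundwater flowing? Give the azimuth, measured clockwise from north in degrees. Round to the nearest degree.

With h = a·x + b·y + c and MW-1 as origin, the differences give:
  (-30)·a + (-30)·b = +0.17
  (-200)·a + (-10)·b = +1.30
Eliminate b (×(-10) and ×(-30), subtract): -5700·a = 37.300 → a = ∂h/∂x = -0.006544
Back-substitute: b = ∂h/∂y = +0.0008772.
Flow direction (−∇h) has components (+0.006544 E, -0.0008772 N).
Azimuth = atan2(E, N) = atan2(+0.006544, -0.0008772) = 97.6° ≈ 098°.

098°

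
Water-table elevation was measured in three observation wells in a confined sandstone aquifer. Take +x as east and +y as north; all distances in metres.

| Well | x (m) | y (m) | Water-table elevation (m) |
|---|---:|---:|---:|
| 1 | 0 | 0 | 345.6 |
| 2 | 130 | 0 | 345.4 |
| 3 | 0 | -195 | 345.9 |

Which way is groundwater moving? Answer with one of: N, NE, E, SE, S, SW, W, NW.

NE

∂h/∂x = (345.4 − 345.6) / (130 − 0) = -0.001538
∂h/∂y = (345.9 − 345.6) / (-195 − 0) = -0.001538
Flow = −∇h = (+0.001538 east, +0.001538 north), which points northeast.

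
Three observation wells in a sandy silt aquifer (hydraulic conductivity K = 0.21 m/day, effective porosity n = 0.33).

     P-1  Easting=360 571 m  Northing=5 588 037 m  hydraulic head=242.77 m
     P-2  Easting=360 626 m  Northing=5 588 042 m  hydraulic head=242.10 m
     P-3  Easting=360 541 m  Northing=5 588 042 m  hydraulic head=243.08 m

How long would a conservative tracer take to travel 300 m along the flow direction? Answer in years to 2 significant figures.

95 years

With h = a·x + b·y + c and P-1 as origin, the differences give:
  55·a + 5·b = -0.67
  (-30)·a + 5·b = +0.31
Eliminate b (×5 and ×5, subtract): 425·a = -4.900 → a = ∂h/∂x = -0.01153
Back-substitute: b = ∂h/∂y = -0.007176.
|∇h| = √(-0.01153² + -0.007176²) = 0.01358
Seepage velocity v = K·i/n = 0.21 × 0.01358 / 0.33 = 0.008642 m/day.
t = 300 / 0.008642 = 3.471e+04 days = 95 years.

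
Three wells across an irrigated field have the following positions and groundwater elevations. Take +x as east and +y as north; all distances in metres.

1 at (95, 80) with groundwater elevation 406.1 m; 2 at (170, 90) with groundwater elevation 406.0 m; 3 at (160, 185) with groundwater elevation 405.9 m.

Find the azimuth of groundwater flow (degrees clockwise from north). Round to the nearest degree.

045°

Differences from 1: to 2 (Δx, Δy, Δh) = (75, 10, -0.1); to 3 = (65, 105, -0.2).
Determinant of the coordinate differences = 75·105 − 65·10 = 7225.
∂h/∂x = [(-0.1)·105 − (-0.2)·10] / 7225 = -0.001176
∂h/∂y = [75·(-0.2) − 65·(-0.1)] / 7225 = -0.001176
Flow direction (−∇h) has components (+0.001176 E, +0.001176 N).
Azimuth = atan2(E, N) = atan2(+0.001176, +0.001176) = 45.0° ≈ 045°.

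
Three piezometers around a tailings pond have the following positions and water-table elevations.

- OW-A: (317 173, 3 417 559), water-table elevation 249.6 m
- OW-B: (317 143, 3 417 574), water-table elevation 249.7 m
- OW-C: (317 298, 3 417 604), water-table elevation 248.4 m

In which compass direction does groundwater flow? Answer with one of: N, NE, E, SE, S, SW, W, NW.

NE

Three-point gradient (reference OW-A): Δ to OW-B = (-30, 15, +0.1), Δ to OW-C = (125, 45, -1.2).
∂h/∂x = -0.006977, ∂h/∂y = -0.007287 (det = -3225).
Flow = −∇h = (+0.006977 east, +0.007287 north), which points northeast.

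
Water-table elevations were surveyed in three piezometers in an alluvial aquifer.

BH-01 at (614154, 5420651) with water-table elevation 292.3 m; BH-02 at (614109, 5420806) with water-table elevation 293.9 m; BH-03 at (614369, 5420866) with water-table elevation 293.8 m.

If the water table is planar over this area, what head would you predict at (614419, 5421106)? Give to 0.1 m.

With h = a·x + b·y + c and BH-01 as origin, the differences give:
  (-45)·a + 155·b = +1.6
  215·a + 215·b = +1.5
Eliminate b (×215 and ×155, subtract): -43000·a = 111.50 → a = ∂h/∂x = -0.002593
Back-substitute: b = ∂h/∂y = +0.009570.
h(614419, 5421106) = 292.3 + (-0.002593)·(265) + (+0.009570)·(455) = 292.3 -0.687 +4.354 = 295.967 m.

296.0 m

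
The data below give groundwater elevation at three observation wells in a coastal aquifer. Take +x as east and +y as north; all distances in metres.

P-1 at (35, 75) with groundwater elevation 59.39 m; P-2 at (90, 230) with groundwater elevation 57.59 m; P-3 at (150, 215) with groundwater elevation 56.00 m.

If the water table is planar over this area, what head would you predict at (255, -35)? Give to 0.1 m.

Differences from P-1: to P-2 (Δx, Δy, Δh) = (55, 155, -1.80); to P-3 = (115, 140, -3.39).
Determinant of the coordinate differences = 55·140 − 115·155 = -10125.
∂h/∂x = [(-1.80)·140 − (-3.39)·155] / -10125 = -0.02701
∂h/∂y = [55·(-3.39) − 115·(-1.80)] / -10125 = -0.002030
h(255, -35) = 59.39 + (-0.02701)·(220) + (-0.002030)·(-110) = 59.39 -5.942 +0.223 = 53.672 m.

53.7 m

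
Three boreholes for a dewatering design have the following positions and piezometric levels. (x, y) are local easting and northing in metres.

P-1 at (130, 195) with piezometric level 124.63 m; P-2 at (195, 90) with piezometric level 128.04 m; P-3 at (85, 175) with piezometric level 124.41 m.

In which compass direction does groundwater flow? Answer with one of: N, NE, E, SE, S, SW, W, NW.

NW

Differences from P-1: to P-2 (Δx, Δy, Δh) = (65, -105, +3.41); to P-3 = (-45, -20, -0.22).
Solve a·Δx + b·Δy = Δh: det = 65·(-20) − (-45)·(-105) = -6025.
∂h/∂x = [(+3.41)·(-20) − (-0.22)·(-105)] / -6025 = +0.01515
∂h/∂y = [65·(-0.22) − (-45)·(+3.41)] / -6025 = -0.02310
Flow = −∇h = (-0.01515 east, +0.02310 north), which points northwest.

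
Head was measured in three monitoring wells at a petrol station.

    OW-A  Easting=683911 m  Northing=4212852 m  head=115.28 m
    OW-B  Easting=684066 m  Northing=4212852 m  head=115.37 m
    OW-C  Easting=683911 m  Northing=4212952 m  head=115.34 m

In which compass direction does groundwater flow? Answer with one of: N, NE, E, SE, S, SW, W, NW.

SW

∂h/∂x = (115.37 − 115.28) / (684066 − 683911) = +0.0005806
∂h/∂y = (115.34 − 115.28) / (4212952 − 4212852) = +0.0006000
Flow = −∇h = (-0.0005806 east, -0.0006000 north), which points southwest.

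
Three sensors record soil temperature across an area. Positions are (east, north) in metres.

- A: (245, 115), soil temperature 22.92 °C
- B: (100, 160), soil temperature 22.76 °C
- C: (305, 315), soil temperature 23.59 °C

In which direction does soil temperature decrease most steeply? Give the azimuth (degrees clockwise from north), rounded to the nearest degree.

215°

With T = a·x + b·y + c and A as origin, the differences give:
  (-145)·a + 45·b = -0.16
  60·a + 200·b = +0.67
Eliminate b (×200 and ×45, subtract): -31700·a = -62.150 → a = ∂T/∂x = +0.001961
Back-substitute: b = ∂T/∂y = +0.002762.
Steepest decrease is along −∇f: components (-0.001961 E, -0.002762 N).
Azimuth = atan2(-0.001961, -0.002762) = 215.4° ≈ 215°.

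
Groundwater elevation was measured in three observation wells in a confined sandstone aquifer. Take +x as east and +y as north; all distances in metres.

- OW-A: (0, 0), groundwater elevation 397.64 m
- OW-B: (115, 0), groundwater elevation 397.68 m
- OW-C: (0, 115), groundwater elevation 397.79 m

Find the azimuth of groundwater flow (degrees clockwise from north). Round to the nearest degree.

∂h/∂x = (397.68 − 397.64) / (115 − 0) = +0.0003478
∂h/∂y = (397.79 − 397.64) / (115 − 0) = +0.001304
Flow direction (−∇h) has components (-0.0003478 E, -0.001304 N).
Azimuth = atan2(E, N) = atan2(-0.0003478, -0.001304) = 194.9° ≈ 195°.

195°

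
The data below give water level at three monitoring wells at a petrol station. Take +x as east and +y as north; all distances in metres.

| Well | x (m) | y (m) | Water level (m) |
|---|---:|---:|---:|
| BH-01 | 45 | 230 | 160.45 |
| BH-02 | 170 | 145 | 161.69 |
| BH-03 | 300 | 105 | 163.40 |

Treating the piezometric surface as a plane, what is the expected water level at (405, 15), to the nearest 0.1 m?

With h = a·x + b·y + c and BH-01 as origin, the differences give:
  125·a + (-85)·b = +1.24
  255·a + (-125)·b = +2.95
Eliminate b (×(-125) and ×(-85), subtract): 6050·a = 95.750 → a = ∂h/∂x = +0.01583
Back-substitute: b = ∂h/∂y = +0.008686.
h(405, 15) = 160.45 + (+0.01583)·(360) + (+0.008686)·(-215) = 160.45 +5.698 -1.867 = 164.280 m.

164.3 m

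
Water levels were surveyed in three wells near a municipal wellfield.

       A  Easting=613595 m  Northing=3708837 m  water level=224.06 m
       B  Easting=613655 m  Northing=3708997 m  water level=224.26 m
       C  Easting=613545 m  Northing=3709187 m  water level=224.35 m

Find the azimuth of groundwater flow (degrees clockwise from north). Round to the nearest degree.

With h = a·x + b·y + c and A as origin, the differences give:
  60·a + 160·b = +0.20
  (-50)·a + 350·b = +0.29
Eliminate b (×350 and ×160, subtract): 29000·a = 23.600 → a = ∂h/∂x = +0.0008138
Back-substitute: b = ∂h/∂y = +0.0009448.
Flow direction (−∇h) has components (-0.0008138 E, -0.0009448 N).
Azimuth = atan2(E, N) = atan2(-0.0008138, -0.0009448) = 220.7° ≈ 221°.

221°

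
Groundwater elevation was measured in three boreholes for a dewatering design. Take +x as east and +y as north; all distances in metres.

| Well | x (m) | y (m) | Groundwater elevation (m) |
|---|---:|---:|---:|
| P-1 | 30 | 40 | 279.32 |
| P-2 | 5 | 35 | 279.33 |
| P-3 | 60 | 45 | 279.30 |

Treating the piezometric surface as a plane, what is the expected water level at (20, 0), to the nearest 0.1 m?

Taking P-1 as reference: P-2−P-1 = (-25, -5, +0.01); P-3−P-1 = (30, 5, -0.02).
Solve a·Δx + b·Δy = Δh: det = (-25)·5 − 30·(-5) = 25.
∂h/∂x = [(+0.01)·5 − (-0.02)·(-5)] / 25 = -0.002000
∂h/∂y = [(-25)·(-0.02) − 30·(+0.01)] / 25 = +0.008000
h(20, 0) = 279.32 + (-0.002000)·(-10) + (+0.008000)·(-40) = 279.32 +0.020 -0.320 = 279.020 m.

279.0 m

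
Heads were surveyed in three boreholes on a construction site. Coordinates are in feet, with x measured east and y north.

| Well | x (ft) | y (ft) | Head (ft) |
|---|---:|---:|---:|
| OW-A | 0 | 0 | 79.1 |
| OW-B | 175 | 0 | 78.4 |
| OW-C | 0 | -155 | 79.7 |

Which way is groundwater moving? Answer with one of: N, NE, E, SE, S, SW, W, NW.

∂h/∂x = (78.4 − 79.1) / (175 − 0) = -0.004000
∂h/∂y = (79.7 − 79.1) / (-155 − 0) = -0.003871
Flow = −∇h = (+0.004000 east, +0.003871 north), which points northeast.

NE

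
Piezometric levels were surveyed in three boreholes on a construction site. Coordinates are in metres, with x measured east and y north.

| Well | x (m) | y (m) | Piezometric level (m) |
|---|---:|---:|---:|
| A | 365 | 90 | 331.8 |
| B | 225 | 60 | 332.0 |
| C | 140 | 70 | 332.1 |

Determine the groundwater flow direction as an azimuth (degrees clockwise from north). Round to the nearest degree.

059°

Three-point gradient (reference A): Δ to B = (-140, -30, +0.2), Δ to C = (-225, -20, +0.3).
∂h/∂x = -0.001266, ∂h/∂y = -0.0007595 (det = -3950).
Flow direction (−∇h) has components (+0.001266 E, +0.0007595 N).
Azimuth = atan2(E, N) = atan2(+0.001266, +0.0007595) = 59.0° ≈ 059°.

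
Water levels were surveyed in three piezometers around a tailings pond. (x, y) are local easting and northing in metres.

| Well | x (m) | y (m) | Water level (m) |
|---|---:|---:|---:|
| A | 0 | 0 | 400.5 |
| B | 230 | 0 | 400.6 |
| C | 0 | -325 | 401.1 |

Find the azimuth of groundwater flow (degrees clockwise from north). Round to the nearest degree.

∂h/∂x = (400.6 − 400.5) / (230 − 0) = +0.0004348
∂h/∂y = (401.1 − 400.5) / (-325 − 0) = -0.001846
Flow direction (−∇h) has components (-0.0004348 E, +0.001846 N).
Azimuth = atan2(E, N) = atan2(-0.0004348, +0.001846) = 346.7° ≈ 347°.

347°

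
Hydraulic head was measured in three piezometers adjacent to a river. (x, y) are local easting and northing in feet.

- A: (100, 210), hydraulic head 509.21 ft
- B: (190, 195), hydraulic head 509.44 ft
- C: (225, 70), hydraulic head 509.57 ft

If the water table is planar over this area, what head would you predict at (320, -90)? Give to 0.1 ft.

With h = a·x + b·y + c and A as origin, the differences give:
  90·a + (-15)·b = +0.23
  125·a + (-140)·b = +0.36
Eliminate b (×(-140) and ×(-15), subtract): -10725·a = -26.800 → a = ∂h/∂x = +0.002499
Back-substitute: b = ∂h/∂y = -0.0003403.
h(320, -90) = 509.21 + (+0.002499)·(220) + (-0.0003403)·(-300) = 509.21 +0.550 +0.102 = 509.862 ft.

509.9 ft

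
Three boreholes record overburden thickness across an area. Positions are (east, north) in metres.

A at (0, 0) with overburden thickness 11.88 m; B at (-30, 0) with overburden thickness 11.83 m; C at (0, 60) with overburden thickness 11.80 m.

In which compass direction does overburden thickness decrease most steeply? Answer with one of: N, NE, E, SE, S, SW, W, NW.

NW

∂d/∂x = (11.83 − 11.88) / (-30 − 0) = +0.001667
∂d/∂y = (11.80 − 11.88) / (60 − 0) = -0.001333
Steepest decrease is along −∇f = (-0.001667 E, +0.001333 N) → northwest.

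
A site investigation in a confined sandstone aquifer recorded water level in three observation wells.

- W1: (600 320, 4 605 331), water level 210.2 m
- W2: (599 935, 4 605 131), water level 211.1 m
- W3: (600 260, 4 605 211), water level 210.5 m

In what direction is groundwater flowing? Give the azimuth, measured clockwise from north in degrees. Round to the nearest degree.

Differences from W1: to W2 (Δx, Δy, Δh) = (-385, -200, +0.9); to W3 = (-60, -120, +0.3).
Determinant of the coordinate differences = (-385)·(-120) − (-60)·(-200) = 34200.
∂h/∂x = [(+0.9)·(-120) − (+0.3)·(-200)] / 34200 = -0.001404
∂h/∂y = [(-385)·(+0.3) − (-60)·(+0.9)] / 34200 = -0.001798
Flow direction (−∇h) has components (+0.001404 E, +0.001798 N).
Azimuth = atan2(E, N) = atan2(+0.001404, +0.001798) = 38.0° ≈ 038°.

038°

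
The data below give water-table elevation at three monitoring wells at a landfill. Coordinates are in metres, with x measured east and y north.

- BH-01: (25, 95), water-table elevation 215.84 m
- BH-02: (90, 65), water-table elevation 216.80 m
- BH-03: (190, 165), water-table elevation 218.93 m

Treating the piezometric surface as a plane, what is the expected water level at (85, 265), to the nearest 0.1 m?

Three-point gradient (reference BH-01): Δ to BH-02 = (65, -30, +0.96), Δ to BH-03 = (165, 70, +3.09).
∂h/∂x = +0.01683, ∂h/∂y = +0.004468 (det = 9500).
h(85, 265) = 215.84 + (+0.01683)·(60) + (+0.004468)·(170) = 215.84 +1.010 +0.760 = 217.610 m.

217.6 m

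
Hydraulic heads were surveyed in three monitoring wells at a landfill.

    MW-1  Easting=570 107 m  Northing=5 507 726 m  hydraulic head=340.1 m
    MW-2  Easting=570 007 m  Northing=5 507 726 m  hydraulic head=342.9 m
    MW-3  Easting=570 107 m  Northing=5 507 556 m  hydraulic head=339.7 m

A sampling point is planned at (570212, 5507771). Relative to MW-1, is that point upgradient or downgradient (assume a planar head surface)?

∂h/∂x = (342.9 − 340.1) / (570007 − 570107) = -0.02800
∂h/∂y = (339.7 − 340.1) / (5507556 − 5507726) = +0.002353
Head at (570212, 5507771) = 340.1 + (-0.02800)·(105) + (+0.002353)·(45) = 337.27 m.
That is lower than the 340.1 m at MW-1, so the point is downgradient.

downgradient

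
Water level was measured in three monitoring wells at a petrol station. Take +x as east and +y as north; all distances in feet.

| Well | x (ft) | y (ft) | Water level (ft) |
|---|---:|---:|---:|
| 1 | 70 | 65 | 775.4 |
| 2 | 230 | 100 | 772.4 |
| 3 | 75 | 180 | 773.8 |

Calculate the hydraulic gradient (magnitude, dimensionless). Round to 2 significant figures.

With h = a·x + b·y + c and 1 as origin, the differences give:
  160·a + 35·b = -3.0
  5·a + 115·b = -1.6
Eliminate b (×115 and ×35, subtract): 18225·a = -289.00 → a = ∂h/∂x = -0.01586
Back-substitute: b = ∂h/∂y = -0.01322.
|∇h| = √(-0.01586² + -0.01322²) = 0.02065

0.021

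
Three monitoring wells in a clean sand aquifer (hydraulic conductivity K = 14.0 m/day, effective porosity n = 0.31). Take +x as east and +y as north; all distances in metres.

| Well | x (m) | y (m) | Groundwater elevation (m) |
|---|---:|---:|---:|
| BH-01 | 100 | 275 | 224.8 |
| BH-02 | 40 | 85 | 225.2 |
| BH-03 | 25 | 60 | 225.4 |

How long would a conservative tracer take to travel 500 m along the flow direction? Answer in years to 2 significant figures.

1.4 years

With h = a·x + b·y + c and BH-01 as origin, the differences give:
  (-60)·a + (-190)·b = +0.4
  (-75)·a + (-215)·b = +0.6
Eliminate b (×(-215) and ×(-190), subtract): -1350·a = 28.00 → a = ∂h/∂x = -0.02074
Back-substitute: b = ∂h/∂y = +0.004444.
|∇h| = √(-0.02074² + 0.004444²) = 0.02121
Seepage velocity v = K·i/n = 14.0 × 0.02121 / 0.31 = 0.9579 m/day.
t = 500 / 0.9579 = 522 days = 1.43 years.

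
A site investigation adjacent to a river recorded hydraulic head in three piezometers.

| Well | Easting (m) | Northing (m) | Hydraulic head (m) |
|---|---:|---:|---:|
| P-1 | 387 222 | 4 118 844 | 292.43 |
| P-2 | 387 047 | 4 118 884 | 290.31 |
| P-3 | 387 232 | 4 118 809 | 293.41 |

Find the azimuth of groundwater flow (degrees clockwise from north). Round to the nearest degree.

With h = a·x + b·y + c and P-1 as origin, the differences give:
  (-175)·a + 40·b = -2.12
  10·a + (-35)·b = +0.98
Eliminate b (×(-35) and ×40, subtract): 5725·a = 35.000 → a = ∂h/∂x = +0.006114
Back-substitute: b = ∂h/∂y = -0.02625.
Flow direction (−∇h) has components (-0.006114 E, +0.02625 N).
Azimuth = atan2(E, N) = atan2(-0.006114, +0.02625) = 346.9° ≈ 347°.

347°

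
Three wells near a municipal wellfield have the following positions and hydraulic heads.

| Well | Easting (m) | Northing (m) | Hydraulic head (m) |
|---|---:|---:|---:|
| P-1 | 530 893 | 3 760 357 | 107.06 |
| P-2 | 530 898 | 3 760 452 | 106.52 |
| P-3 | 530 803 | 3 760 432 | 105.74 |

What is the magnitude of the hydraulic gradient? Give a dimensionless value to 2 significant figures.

With h = a·x + b·y + c and P-1 as origin, the differences give:
  5·a + 95·b = -0.54
  (-90)·a + 75·b = -1.32
Eliminate b (×75 and ×95, subtract): 8925·a = 84.900 → a = ∂h/∂x = +0.009513
Back-substitute: b = ∂h/∂y = -0.006185.
|∇h| = √(0.009513² + -0.006185²) = 0.01135

0.011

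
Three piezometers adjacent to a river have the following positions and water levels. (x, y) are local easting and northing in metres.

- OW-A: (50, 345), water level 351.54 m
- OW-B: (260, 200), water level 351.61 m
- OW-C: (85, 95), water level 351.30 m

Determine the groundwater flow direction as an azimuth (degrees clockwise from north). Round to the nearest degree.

225°

With h = a·x + b·y + c and OW-A as origin, the differences give:
  210·a + (-145)·b = +0.07
  35·a + (-250)·b = -0.24
Eliminate b (×(-250) and ×(-145), subtract): -47425·a = -52.300 → a = ∂h/∂x = +0.001103
Back-substitute: b = ∂h/∂y = +0.001114.
Flow direction (−∇h) has components (-0.001103 E, -0.001114 N).
Azimuth = atan2(E, N) = atan2(-0.001103, -0.001114) = 224.7° ≈ 225°.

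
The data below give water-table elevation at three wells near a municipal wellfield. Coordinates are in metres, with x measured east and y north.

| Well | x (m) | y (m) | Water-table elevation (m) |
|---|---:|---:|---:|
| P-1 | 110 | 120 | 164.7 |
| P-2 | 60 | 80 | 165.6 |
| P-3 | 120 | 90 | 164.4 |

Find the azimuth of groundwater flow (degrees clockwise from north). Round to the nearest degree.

099°

Three-point gradient (reference P-1): Δ to P-2 = (-50, -40, +0.9), Δ to P-3 = (10, -30, -0.3).
∂h/∂x = -0.02053, ∂h/∂y = +0.003158 (det = 1900).
Flow direction (−∇h) has components (+0.02053 E, -0.003158 N).
Azimuth = atan2(E, N) = atan2(+0.02053, -0.003158) = 98.7° ≈ 099°.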